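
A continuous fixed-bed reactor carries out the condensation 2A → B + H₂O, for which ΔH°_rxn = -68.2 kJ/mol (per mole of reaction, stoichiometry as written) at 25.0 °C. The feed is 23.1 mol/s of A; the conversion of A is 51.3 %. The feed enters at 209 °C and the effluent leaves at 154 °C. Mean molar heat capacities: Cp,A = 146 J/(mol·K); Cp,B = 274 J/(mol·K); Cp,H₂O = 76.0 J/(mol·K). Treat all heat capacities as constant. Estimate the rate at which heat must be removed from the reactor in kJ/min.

Q_out = 32700 kJ/min

Extent of reaction ξ = 0.513 × 23.1 / 2 = 5.9252 mol/s
Reaction term: ξ·ΔH°_rxn = 5.9252 × -68.2 = -404.1 kJ/s
Sensible, feed 209→25 °C: -620.56 kJ/s
Outlet flows (mol/s): A 11.25, B 5.9252, H₂O 5.9252
Sensible, products 25→154 °C: 479.4 kJ/s
Q = ΔH = -545.26 kJ/s = -545.26 kW
Heat removed = 32715 kJ/min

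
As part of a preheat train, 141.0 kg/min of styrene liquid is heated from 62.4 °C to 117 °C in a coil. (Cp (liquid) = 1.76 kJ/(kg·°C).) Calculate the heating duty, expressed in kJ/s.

Q = ṁ·Cp·ΔT = 141.0 × 1.76 × (117 − 62.4) = 13550 kJ/min
Converting: 13550 / 60 s = 225.83 kW

Q = 226 kJ/s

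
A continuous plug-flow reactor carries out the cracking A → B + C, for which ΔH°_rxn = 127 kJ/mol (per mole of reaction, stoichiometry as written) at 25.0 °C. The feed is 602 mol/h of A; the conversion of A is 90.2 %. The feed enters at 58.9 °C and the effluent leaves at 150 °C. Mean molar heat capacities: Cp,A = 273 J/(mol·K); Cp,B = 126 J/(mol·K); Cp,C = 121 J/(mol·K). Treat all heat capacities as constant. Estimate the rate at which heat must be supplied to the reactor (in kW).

Q_in = 22.8 kW

Extent of reaction ξ = 0.902 × 602 = 543 mol/h
Reaction term: ξ·ΔH°_rxn = 543 × 127 = 68962 kJ/h
Sensible, feed 58.9→25 °C: -5571.3 kJ/h
Outlet flows (mol/h): A 58.996, B 543, C 543
Sensible, products 25→150 °C: 18778 kJ/h
Q = ΔH = 82169 kJ/h = 22.825 kW
Heat supplied = 22.825 kW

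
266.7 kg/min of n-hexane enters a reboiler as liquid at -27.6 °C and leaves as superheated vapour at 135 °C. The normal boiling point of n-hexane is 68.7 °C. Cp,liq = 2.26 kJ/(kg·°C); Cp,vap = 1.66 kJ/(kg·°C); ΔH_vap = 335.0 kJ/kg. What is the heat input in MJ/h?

liquid -27.6→68.7 °C: 217.64 kJ/kg
vaporisation at 68.7 °C: 335 kJ/kg
vapour 68.7→135 °C: 110.06 kJ/kg
Δh = 217.64 + 335 + 110.06 = 662.7 kJ/kg
Q = ṁ·Δh = 266.7 kg/min × 662.7 kJ/kg = 176740 kJ/min
|Q| = 2945.7 kW = 10604 MJ/h

Q = 10600 MJ/h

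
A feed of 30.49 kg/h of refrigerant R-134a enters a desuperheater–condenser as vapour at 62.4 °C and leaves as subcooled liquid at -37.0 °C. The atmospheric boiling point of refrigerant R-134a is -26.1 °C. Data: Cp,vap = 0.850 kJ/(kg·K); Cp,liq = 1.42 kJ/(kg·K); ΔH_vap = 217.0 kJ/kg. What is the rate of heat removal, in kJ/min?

Q_c = 156 kJ/min

vapour 62.4→-26.1 °C: -75.225 kJ/kg
condensation at -26.1 °C: -217 kJ/kg
liquid -26.1→-37.0 °C: -15.478 kJ/kg
Δh = -75.225 + -217 + -15.478 = -307.7 kJ/kg
Q = ṁ·Δh = 30.49 kg/h × -307.7 kJ/kg = -9381.9 kJ/h
|Q| = 2.6061 kW = 156.36 kJ/min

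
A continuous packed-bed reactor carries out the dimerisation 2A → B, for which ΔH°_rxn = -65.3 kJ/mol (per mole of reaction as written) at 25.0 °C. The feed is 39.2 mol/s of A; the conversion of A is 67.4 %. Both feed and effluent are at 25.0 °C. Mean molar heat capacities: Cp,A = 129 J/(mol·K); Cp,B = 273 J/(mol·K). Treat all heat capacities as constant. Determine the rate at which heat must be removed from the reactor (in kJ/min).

Extent of reaction ξ = 0.674 × 39.2 / 2 = 13.21 mol/s
Reaction term: ξ·ΔH°_rxn = 13.21 × -65.3 = -862.64 kJ/s
Q = ΔH = -862.64 kJ/s = -862.64 kW
Heat removed = 51758 kJ/min

Q_out = 51800 kJ/min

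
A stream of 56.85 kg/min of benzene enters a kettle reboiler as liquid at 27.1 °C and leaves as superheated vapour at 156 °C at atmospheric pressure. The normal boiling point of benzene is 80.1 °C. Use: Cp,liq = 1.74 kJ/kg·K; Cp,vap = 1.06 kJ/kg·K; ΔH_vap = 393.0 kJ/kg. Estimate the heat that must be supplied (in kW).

liquid 27.1→80.1 °C: 92.22 kJ/kg
vaporisation at 80.1 °C: 393 kJ/kg
vapour 80.1→156 °C: 80.454 kJ/kg
Δh = 92.22 + 393 + 80.454 = 565.67 kJ/kg
Q = ṁ·Δh = 56.85 kg/min × 565.67 kJ/kg = 32159 kJ/min
|Q| = 535.98 kW

Q = 536 kW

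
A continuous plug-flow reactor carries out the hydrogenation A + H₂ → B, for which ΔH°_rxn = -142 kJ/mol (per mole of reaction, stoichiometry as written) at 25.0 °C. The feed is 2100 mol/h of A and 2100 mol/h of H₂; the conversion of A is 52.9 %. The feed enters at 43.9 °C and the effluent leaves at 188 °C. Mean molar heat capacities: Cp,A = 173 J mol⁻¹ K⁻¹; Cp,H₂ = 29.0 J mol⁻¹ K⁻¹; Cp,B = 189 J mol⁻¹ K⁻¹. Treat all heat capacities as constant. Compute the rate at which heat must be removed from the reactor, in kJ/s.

Q_out = 27.5 kJ/s

Extent of reaction ξ = 0.529 × 2100 = 1110.9 mol/h
Reaction term: ξ·ΔH°_rxn = 1110.9 × -142 = -157750 kJ/h
Sensible, feed 43.9→25 °C: -8017.4 kJ/h
Outlet flows (mol/h): A 989.1, H₂ 989.1, B 1110.9
Sensible, products 25→188 °C: 66791 kJ/h
Q = ΔH = -98975 kJ/h = -27.493 kW
Heat removed = 27.493 kJ/s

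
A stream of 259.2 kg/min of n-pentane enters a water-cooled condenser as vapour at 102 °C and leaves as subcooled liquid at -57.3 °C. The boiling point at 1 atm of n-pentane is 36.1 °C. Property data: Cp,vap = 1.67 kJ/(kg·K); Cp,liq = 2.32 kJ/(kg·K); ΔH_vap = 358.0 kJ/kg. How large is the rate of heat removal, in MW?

vapour 102→36.1 °C: -110.05 kJ/kg
condensation at 36.1 °C: -358 kJ/kg
liquid 36.1→-57.3 °C: -216.69 kJ/kg
Δh = -110.05 + -358 + -216.69 = -684.74 kJ/kg
Q = ṁ·Δh = 259.2 kg/min × -684.74 kJ/kg = -177480 kJ/min
|Q| = 2958.1 kW = 2.9581 MW

Q_c = 2.96 MW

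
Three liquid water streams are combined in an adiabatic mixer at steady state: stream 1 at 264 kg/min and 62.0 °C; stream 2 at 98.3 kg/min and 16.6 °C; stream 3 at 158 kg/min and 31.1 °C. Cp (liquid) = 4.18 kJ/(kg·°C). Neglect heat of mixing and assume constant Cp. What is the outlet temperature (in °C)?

No heat crosses the boundary, so H_out = H_in.
Σ ṁᵢCp,ᵢTᵢ = 264×4.18×62.0 + 98.3×4.18×16.6 + 158×4.18×31.1 = 95779
Σ ṁᵢCp,ᵢ = 264×4.18 + 98.3×4.18 + 158×4.18 = 2174.9
T_out = 95779 / 2174.9 = 44.039 °C

T_out = 44.0 °C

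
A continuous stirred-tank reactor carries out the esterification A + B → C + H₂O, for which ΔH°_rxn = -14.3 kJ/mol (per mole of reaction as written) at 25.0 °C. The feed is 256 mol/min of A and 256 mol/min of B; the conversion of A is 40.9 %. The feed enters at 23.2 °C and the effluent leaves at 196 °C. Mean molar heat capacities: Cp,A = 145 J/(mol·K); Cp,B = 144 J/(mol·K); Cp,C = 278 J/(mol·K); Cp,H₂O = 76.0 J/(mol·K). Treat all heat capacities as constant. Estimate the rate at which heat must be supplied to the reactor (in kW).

Q_in = 208 kW

Extent of reaction ξ = 0.409 × 256 = 104.7 mol/min
Reaction term: ξ·ΔH°_rxn = 104.7 × -14.3 = -1497.3 kJ/min
Sensible, feed 23.2→25 °C: 133.17 kJ/min
Outlet flows (mol/min): A 151.3, B 151.3, C 104.7, H₂O 104.7
Sensible, products 25→196 °C: 13815 kJ/min
Q = ΔH = 12451 kJ/min = 207.52 kW
Heat supplied = 207.52 kW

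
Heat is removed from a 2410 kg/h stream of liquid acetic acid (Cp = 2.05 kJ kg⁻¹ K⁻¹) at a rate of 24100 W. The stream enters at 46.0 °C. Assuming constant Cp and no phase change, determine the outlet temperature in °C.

T_out = 28.4 °C

Q = 24100 W = 86760 kJ/h
ΔT = Q/(ṁ·Cp) = 86760/(2410×2.05) = 17.561 K
T_out = 46.0 − 17.561 = 28.439 °C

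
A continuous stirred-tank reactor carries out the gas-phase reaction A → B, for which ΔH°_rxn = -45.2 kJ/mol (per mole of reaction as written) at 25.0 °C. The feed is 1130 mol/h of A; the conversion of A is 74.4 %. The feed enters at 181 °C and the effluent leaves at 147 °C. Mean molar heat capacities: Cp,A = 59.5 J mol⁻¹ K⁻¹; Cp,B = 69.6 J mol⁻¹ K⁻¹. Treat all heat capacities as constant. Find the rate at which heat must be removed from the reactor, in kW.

Extent of reaction ξ = 0.744 × 1130 = 840.72 mol/h
Reaction term: ξ·ΔH°_rxn = 840.72 × -45.2 = -38001 kJ/h
Sensible, feed 181→25 °C: -10489 kJ/h
Outlet flows (mol/h): A 289.28, B 840.72
Sensible, products 25→147 °C: 9238.6 kJ/h
Q = ΔH = -39251 kJ/h = -10.903 kW
Heat removed = 10.903 kW

Q_out = 10.9 kW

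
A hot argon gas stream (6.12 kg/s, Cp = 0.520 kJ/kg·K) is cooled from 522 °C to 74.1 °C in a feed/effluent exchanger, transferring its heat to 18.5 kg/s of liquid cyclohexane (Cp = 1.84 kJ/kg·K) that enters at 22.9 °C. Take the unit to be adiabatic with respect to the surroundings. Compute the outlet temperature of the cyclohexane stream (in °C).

Heat released by hot stream: Q = 6.12 × 0.520 × (522 − 74.1) = 1425.4 kJ/s
Energy balance on cold side (adiabatic exchanger): Q = ṁ_c·Cp_c·(T_c,out − T_c,in)
T_c,out = 22.9 + 1425.4/(18.5 × 1.84) = 64.774 °C

T_c,out = 64.8 °C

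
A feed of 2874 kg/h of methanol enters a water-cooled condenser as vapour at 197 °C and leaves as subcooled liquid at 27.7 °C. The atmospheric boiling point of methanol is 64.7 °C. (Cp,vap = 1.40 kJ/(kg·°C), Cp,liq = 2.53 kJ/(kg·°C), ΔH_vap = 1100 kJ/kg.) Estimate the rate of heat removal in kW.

vapour 197→64.7 °C: -185.22 kJ/kg
condensation at 64.7 °C: -1100 kJ/kg
liquid 64.7→27.7 °C: -93.61 kJ/kg
Δh = -185.22 + -1100 + -93.61 = -1378.8 kJ/kg
Q = ṁ·Δh = 2874 kg/h × -1378.8 kJ/kg = -3.9628e+06 kJ/h
|Q| = 1100.8 kW

Q_c = 1100 kW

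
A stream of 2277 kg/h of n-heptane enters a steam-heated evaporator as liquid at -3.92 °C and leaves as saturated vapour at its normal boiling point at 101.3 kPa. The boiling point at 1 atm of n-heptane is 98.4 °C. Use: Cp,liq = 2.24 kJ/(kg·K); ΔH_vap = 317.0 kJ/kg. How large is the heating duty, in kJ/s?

Q = 345 kJ/s

liquid -3.92→98.4 °C: 229.2 kJ/kg
vaporisation at 98.4 °C: 317 kJ/kg
Δh = 229.2 + 317 = 546.2 kJ/kg
Q = ṁ·Δh = 2277 kg/h × 546.2 kJ/kg = 1.2437e+06 kJ/h
|Q| = 345.47 kW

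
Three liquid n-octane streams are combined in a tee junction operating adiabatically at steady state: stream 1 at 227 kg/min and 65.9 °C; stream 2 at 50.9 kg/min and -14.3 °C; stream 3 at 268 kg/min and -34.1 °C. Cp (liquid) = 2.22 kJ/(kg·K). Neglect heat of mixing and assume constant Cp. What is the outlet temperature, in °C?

Adiabatic, steady state ⇒ Σ ṁᵢCp,ᵢ(T_out − Tᵢ) = 0
T_out = Σ ṁᵢCp,ᵢTᵢ / Σ ṁᵢCp,ᵢ
      = 11306 / 1211.9 = 9.3289 °C

T_out = 9.33 °C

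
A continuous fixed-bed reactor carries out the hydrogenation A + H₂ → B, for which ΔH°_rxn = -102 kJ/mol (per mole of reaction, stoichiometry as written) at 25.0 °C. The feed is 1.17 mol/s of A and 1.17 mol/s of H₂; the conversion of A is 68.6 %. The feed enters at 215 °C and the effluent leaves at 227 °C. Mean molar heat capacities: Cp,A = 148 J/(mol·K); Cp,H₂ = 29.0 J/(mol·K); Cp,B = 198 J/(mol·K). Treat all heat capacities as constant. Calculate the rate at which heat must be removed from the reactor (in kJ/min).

Extent of reaction ξ = 0.686 × 1.17 = 0.80262 mol/s
Reaction term: ξ·ΔH°_rxn = 0.80262 × -102 = -81.867 kJ/s
Sensible, feed 215→25 °C: -39.347 kJ/s
Outlet flows (mol/s): A 0.36738, H₂ 0.36738, B 0.80262
Sensible, products 25→227 °C: 45.237 kJ/s
Q = ΔH = -75.977 kJ/s = -75.977 kW
Heat removed = 4558.6 kJ/min

Q_out = 4560 kJ/min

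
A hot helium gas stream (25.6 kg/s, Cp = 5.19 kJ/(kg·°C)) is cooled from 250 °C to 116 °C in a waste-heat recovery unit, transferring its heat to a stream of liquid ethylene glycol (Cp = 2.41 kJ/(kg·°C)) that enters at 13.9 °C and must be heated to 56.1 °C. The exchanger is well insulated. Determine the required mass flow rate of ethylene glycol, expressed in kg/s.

Heat released by hot stream: Q = 25.6 × 5.19 × (250 − 116) = 17804 kJ/s
Energy balance on cold side (adiabatic exchanger): Q = ṁ_c·Cp_c·(T_c,out − T_c,in)
ṁ_c = 17804 / [2.41 × (56.1 − 13.9)] = 175.06 kg/s

ṁ_c = 175 kg/s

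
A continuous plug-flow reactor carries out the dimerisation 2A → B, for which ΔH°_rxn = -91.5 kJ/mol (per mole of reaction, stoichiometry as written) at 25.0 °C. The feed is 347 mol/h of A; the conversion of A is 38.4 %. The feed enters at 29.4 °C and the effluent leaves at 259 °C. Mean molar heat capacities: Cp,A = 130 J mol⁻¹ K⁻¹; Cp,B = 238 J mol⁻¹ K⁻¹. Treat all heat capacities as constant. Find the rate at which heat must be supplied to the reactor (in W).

Extent of reaction ξ = 0.384 × 347 / 2 = 66.624 mol/h
Reaction term: ξ·ΔH°_rxn = 66.624 × -91.5 = -6096.1 kJ/h
Sensible, feed 29.4→25 °C: -198.48 kJ/h
Outlet flows (mol/h): A 213.75, B 66.624
Sensible, products 25→259 °C: 10213 kJ/h
Q = ΔH = 3918.2 kJ/h = 1.0884 kW
Heat supplied = 1088.4 W

Q_in = 1090 W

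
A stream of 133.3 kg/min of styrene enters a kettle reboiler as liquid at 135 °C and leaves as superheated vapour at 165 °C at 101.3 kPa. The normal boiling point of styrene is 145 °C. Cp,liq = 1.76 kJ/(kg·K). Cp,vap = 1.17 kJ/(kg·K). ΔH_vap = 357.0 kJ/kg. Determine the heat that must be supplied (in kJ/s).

Q = 884 kJ/s

liquid 135→145 °C: 17.6 kJ/kg
vaporisation at 145 °C: 357 kJ/kg
vapour 145→165 °C: 23.4 kJ/kg
Δh = 17.6 + 357 + 23.4 = 398 kJ/kg
Q = ṁ·Δh = 133.3 kg/min × 398 kJ/kg = 53053 kJ/min
|Q| = 884.22 kW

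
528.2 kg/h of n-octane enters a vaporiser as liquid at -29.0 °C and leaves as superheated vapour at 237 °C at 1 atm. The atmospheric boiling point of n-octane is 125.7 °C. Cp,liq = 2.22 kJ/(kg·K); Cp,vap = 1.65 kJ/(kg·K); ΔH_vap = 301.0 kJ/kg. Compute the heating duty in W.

Q = 121000 W

liquid -29.0→125.7 °C: 343.43 kJ/kg
vaporisation at 125.7 °C: 301 kJ/kg
vapour 125.7→237 °C: 183.64 kJ/kg
Δh = 343.43 + 301 + 183.64 = 828.08 kJ/kg
Q = ṁ·Δh = 528.2 kg/h × 828.08 kJ/kg = 437390 kJ/h
|Q| = 121.5 kW = 121500 W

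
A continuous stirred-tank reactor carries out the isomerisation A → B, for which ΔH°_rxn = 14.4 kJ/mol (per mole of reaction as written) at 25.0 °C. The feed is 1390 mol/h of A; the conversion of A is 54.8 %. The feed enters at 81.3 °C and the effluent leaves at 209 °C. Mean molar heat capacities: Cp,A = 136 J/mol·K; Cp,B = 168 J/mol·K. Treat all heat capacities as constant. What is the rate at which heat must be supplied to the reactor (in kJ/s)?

Extent of reaction ξ = 0.548 × 1390 = 761.72 mol/h
Reaction term: ξ·ΔH°_rxn = 761.72 × 14.4 = 10969 kJ/h
Sensible, feed 81.3→25 °C: -10643 kJ/h
Outlet flows (mol/h): A 628.28, B 761.72
Sensible, products 25→209 °C: 39268 kJ/h
Q = ΔH = 39594 kJ/h = 10.998 kW
Heat supplied = 10.998 kJ/s

Q_in = 11.0 kJ/s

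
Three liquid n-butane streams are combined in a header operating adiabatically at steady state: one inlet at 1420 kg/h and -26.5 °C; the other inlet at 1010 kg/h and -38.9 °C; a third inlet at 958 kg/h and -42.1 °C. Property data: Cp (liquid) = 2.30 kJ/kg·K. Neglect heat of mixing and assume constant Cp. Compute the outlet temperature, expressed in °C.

No heat crosses the boundary, so H_out = H_in.
T_out = Σ ṁᵢCp,ᵢTᵢ / Σ ṁᵢCp,ᵢ
      = -269680 / 7792.4 = -34.608 °C

T_out = -34.6 °C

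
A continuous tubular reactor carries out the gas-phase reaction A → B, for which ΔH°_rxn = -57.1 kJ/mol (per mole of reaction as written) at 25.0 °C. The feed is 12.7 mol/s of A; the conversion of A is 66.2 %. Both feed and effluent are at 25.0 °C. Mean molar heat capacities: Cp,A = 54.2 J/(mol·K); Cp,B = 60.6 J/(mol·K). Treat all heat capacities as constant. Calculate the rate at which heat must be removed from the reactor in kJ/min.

Extent of reaction ξ = 0.662 × 12.7 = 8.4074 mol/s
Reaction term: ξ·ΔH°_rxn = 8.4074 × -57.1 = -480.06 kJ/s
Q = ΔH = -480.06 kJ/s = -480.06 kW
Heat removed = 28804 kJ/min

Q_out = 28800 kJ/min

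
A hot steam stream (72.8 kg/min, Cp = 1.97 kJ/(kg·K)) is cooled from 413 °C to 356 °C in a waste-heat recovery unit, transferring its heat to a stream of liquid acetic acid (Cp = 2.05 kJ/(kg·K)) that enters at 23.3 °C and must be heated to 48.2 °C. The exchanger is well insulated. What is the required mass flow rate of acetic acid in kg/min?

ṁ_c = 160 kg/min

Heat released by hot stream: Q = 72.8 × 1.97 × (413 − 356) = 8174.7 kJ/min
Energy balance on cold side (adiabatic exchanger): Q = ṁ_c·Cp_c·(T_c,out − T_c,in)
ṁ_c = 8174.7 / [2.05 × (48.2 − 23.3)] = 160.15 kg/min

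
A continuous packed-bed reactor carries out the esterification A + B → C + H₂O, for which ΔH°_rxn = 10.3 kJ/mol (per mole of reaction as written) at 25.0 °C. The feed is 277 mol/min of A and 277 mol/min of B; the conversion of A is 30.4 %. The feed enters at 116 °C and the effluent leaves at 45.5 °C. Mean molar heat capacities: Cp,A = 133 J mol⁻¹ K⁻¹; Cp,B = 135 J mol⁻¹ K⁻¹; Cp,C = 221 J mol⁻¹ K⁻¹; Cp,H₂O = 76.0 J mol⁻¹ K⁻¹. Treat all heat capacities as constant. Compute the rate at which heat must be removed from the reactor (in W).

Q_out = 71900 W

Extent of reaction ξ = 0.304 × 277 = 84.208 mol/min
Reaction term: ξ·ΔH°_rxn = 84.208 × 10.3 = 867.34 kJ/min
Sensible, feed 116→25 °C: -6755.5 kJ/min
Outlet flows (mol/min): A 192.79, B 192.79, C 84.208, H₂O 84.208
Sensible, products 25→45.5 °C: 1571.9 kJ/min
Q = ΔH = -4316.2 kJ/min = -71.937 kW
Heat removed = 71937 W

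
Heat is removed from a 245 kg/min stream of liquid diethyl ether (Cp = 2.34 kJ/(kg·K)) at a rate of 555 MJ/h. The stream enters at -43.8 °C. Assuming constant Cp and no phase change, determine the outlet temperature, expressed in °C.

Q = 555 MJ/h = 9250 kJ/min
ΔT = Q/(ṁ·Cp) = 9250/(245×2.34) = 16.135 K
T_out = -43.8 − 16.135 = -59.935 °C

T_out = -59.9 °C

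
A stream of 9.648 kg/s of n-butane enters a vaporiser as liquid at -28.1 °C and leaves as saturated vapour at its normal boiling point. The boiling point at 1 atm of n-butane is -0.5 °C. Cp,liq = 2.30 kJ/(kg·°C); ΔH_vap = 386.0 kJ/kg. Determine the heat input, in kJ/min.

liquid -28.1→-0.5 °C: 63.48 kJ/kg
vaporisation at -0.5 °C: 386 kJ/kg
Δh = 63.48 + 386 = 449.48 kJ/kg
Q = ṁ·Δh = 9.648 kg/s × 449.48 kJ/kg = 4336.6 kJ/s
|Q| = 4336.6 kW = 260190 kJ/min

Q = 260000 kJ/min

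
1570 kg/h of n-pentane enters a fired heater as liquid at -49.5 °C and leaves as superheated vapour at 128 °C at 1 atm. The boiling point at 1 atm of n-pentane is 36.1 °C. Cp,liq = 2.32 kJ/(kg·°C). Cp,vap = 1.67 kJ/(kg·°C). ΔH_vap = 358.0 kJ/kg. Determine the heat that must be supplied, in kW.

Q = 310 kW

liquid -49.5→36.1 °C: 198.59 kJ/kg
vaporisation at 36.1 °C: 358 kJ/kg
vapour 36.1→128 °C: 153.47 kJ/kg
Δh = 198.59 + 358 + 153.47 = 710.07 kJ/kg
Q = ṁ·Δh = 1570 kg/h × 710.07 kJ/kg = 1.1148e+06 kJ/h
|Q| = 309.67 kW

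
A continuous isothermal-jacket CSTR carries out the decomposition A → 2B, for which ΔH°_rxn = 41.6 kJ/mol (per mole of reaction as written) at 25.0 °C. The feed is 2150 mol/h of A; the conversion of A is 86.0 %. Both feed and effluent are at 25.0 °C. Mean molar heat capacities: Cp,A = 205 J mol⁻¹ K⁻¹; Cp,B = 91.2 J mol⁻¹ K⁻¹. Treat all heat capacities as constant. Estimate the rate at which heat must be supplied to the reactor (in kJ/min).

Extent of reaction ξ = 0.860 × 2150 = 1849 mol/h
Reaction term: ξ·ΔH°_rxn = 1849 × 41.6 = 76918 kJ/h
Q = ΔH = 76918 kJ/h = 21.366 kW
Heat supplied = 1282 kJ/min

Q_in = 1280 kJ/min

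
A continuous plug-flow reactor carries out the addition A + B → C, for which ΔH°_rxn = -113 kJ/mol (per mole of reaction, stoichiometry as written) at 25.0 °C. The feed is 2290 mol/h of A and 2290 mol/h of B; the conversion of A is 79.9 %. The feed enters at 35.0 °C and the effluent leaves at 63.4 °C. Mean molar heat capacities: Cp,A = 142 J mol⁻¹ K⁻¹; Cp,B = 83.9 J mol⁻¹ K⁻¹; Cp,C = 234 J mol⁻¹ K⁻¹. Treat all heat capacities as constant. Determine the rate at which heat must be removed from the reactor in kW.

Extent of reaction ξ = 0.799 × 2290 = 1829.7 mol/h
Reaction term: ξ·ΔH°_rxn = 1829.7 × -113 = -206760 kJ/h
Sensible, feed 35.0→25 °C: -5173.1 kJ/h
Outlet flows (mol/h): A 460.29, B 460.29, C 1829.7
Sensible, products 25→63.4 °C: 20434 kJ/h
Q = ΔH = -191500 kJ/h = -53.193 kW
Heat removed = 53.193 kW

Q_out = 53.2 kW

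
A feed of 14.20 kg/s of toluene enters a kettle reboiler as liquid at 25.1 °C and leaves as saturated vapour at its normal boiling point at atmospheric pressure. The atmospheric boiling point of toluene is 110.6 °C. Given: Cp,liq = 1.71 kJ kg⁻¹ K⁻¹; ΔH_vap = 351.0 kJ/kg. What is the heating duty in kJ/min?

liquid 25.1→110.6 °C: 146.2 kJ/kg
vaporisation at 110.6 °C: 351 kJ/kg
Δh = 146.2 + 351 = 497.2 kJ/kg
Q = ṁ·Δh = 14.20 kg/s × 497.2 kJ/kg = 7060.3 kJ/s
|Q| = 7060.3 kW = 423620 kJ/min

Q = 424000 kJ/min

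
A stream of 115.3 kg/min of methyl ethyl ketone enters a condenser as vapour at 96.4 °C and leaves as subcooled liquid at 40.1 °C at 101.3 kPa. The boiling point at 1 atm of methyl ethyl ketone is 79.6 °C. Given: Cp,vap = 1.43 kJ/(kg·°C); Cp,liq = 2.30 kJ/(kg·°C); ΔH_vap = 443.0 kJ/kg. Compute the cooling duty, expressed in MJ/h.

Q_c = 3860 MJ/h

vapour 96.4→79.6 °C: -24.024 kJ/kg
condensation at 79.6 °C: -443 kJ/kg
liquid 79.6→40.1 °C: -90.85 kJ/kg
Δh = -24.024 + -443 + -90.85 = -557.87 kJ/kg
Q = ṁ·Δh = 115.3 kg/min × -557.87 kJ/kg = -64323 kJ/min
|Q| = 1072 kW = 3859.4 MJ/h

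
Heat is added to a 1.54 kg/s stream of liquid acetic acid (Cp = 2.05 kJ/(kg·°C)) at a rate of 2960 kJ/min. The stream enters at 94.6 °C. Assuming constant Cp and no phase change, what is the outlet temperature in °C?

T_out = 110 °C

Q = 2960 kJ/min = 49.333 kJ/s
ΔT = Q/(ṁ·Cp) = 49.333/(1.54×2.05) = 15.627 K
T_out = 94.6 + 15.627 = 110.23 °C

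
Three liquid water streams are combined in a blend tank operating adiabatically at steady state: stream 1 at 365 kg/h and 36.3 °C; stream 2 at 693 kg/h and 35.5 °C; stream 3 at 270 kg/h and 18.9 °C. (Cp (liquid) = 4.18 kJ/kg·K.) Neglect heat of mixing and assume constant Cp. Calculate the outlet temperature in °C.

Adiabatic, steady state ⇒ Σ ṁᵢCp,ᵢ(T_out − Tᵢ) = 0
T_out = Σ ṁᵢCp,ᵢTᵢ / Σ ṁᵢCp,ᵢ
      = 179550 / 5551 = 32.345 °C

T_out = 32.3 °C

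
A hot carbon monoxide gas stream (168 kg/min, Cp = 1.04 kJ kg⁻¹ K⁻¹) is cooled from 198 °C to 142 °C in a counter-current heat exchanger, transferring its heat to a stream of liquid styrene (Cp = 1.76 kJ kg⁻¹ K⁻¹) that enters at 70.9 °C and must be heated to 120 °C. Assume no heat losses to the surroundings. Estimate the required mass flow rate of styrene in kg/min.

ṁ_c = 113 kg/min

Heat released by hot stream: Q = 168 × 1.04 × (198 − 142) = 9784.3 kJ/min
Energy balance on cold side (adiabatic exchanger): Q = ṁ_c·Cp_c·(T_c,out − T_c,in)
ṁ_c = 9784.3 / [1.76 × (120 − 70.9)] = 113.22 kg/min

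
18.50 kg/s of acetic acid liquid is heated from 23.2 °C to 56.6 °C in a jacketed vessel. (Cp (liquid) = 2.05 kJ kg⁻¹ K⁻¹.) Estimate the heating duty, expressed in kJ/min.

Q = ṁ·Cp·ΔT = 18.50 × 2.05 × (56.6 − 23.2) = 1266.7 kJ/s
Heating duty = 76002 kJ/min

Q = 76000 kJ/min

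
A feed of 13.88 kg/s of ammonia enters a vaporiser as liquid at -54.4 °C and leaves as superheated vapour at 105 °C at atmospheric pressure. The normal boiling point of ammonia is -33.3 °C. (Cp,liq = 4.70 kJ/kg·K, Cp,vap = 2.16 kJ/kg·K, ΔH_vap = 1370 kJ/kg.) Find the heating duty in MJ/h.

liquid -54.4→-33.3 °C: 99.17 kJ/kg
vaporisation at -33.3 °C: 1370 kJ/kg
vapour -33.3→105 °C: 298.73 kJ/kg
Δh = 99.17 + 1370 + 298.73 = 1767.9 kJ/kg
Q = ṁ·Δh = 13.88 kg/s × 1767.9 kJ/kg = 24538 kJ/s
|Q| = 24538 kW = 88338 MJ/h

Q = 88300 MJ/h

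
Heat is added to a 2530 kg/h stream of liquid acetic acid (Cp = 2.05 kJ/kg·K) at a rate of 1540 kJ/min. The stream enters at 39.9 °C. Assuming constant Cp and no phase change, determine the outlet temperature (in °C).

T_out = 57.7 °C

Q = 1540 kJ/min = 92400 kJ/h
ΔT = Q/(ṁ·Cp) = 92400/(2530×2.05) = 17.815 K
T_out = 39.9 + 17.815 = 57.715 °C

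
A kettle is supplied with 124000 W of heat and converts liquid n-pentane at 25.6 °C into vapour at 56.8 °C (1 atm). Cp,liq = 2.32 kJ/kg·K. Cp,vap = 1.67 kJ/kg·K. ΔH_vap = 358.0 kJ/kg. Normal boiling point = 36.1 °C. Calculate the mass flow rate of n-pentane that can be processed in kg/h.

ṁ = 1070 kg/h

Δh = 2.32×(36.1−25.6) + 358.0 + 1.67×(56.8−36.1) = 416.93 kJ/kg
Q = 124000 W = 124 kJ/s = 446400 kJ/h
ṁ = Q/Δh = 446400 / 416.93 = 1070.7 kg/h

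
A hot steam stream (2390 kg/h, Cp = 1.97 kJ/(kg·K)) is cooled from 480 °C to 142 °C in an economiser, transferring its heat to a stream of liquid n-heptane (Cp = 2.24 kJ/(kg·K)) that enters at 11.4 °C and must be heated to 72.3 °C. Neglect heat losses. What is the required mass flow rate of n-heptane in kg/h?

Heat released by hot stream: Q = 2390 × 1.97 × (480 − 142) = 1.5914e+06 kJ/h
Energy balance on cold side (adiabatic exchanger): Q = ṁ_c·Cp_c·(T_c,out − T_c,in)
ṁ_c = 1.5914e+06 / [2.24 × (72.3 − 11.4)] = 11666 kg/h

ṁ_c = 11700 kg/h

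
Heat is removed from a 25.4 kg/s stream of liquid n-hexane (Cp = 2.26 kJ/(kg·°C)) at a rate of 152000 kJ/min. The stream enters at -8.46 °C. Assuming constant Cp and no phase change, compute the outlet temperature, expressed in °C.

Q = 152000 kJ/min = 2533.3 kJ/s
ΔT = Q/(ṁ·Cp) = 2533.3/(25.4×2.26) = 44.132 K
T_out = -8.46 − 44.132 = -52.592 °C

T_out = -52.6 °C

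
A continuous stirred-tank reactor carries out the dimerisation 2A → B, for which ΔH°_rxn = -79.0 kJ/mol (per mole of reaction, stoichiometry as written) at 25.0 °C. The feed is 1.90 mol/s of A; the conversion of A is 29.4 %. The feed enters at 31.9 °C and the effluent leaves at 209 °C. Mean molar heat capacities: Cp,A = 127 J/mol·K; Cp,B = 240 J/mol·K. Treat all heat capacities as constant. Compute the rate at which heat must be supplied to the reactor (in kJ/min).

Q_in = 1200 kJ/min

Extent of reaction ξ = 0.294 × 1.90 / 2 = 0.2793 mol/s
Reaction term: ξ·ΔH°_rxn = 0.2793 × -79.0 = -22.065 kJ/s
Sensible, feed 31.9→25 °C: -1.665 kJ/s
Outlet flows (mol/s): A 1.3414, B 0.2793
Sensible, products 25→209 °C: 43.68 kJ/s
Q = ΔH = 19.95 kJ/s = 19.95 kW
Heat supplied = 1197 kJ/min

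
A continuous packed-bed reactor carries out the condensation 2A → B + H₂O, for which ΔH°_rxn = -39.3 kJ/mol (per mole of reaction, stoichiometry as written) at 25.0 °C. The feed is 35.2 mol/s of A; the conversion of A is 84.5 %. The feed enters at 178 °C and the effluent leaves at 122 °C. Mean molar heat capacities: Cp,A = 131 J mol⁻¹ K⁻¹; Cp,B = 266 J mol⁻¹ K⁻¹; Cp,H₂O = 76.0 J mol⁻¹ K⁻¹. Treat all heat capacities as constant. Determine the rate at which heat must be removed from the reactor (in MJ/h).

Extent of reaction ξ = 0.845 × 35.2 / 2 = 14.872 mol/s
Reaction term: ξ·ΔH°_rxn = 14.872 × -39.3 = -584.47 kJ/s
Sensible, feed 178→25 °C: -705.51 kJ/s
Outlet flows (mol/s): A 5.456, B 14.872, H₂O 14.872
Sensible, products 25→122 °C: 562.69 kJ/s
Q = ΔH = -727.29 kJ/s = -727.29 kW
Heat removed = 2618.2 MJ/h

Q_out = 2620 MJ/h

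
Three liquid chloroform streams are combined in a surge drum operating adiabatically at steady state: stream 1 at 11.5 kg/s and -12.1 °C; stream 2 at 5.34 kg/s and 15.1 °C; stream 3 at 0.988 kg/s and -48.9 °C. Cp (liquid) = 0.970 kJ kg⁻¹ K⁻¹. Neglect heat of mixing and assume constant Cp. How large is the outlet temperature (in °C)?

Adiabatic, steady state ⇒ Σ ṁᵢCp,ᵢ(T_out − Tᵢ) = 0
Σ ṁᵢCp,ᵢTᵢ = 11.5×0.970×-12.1 + 5.34×0.970×15.1 + 0.988×0.970×-48.9 = -103.62
Σ ṁᵢCp,ᵢ = 11.5×0.970 + 5.34×0.970 + 0.988×0.970 = 17.293
T_out = -103.62 / 17.293 = -5.9922 °C

T_out = -5.99 °C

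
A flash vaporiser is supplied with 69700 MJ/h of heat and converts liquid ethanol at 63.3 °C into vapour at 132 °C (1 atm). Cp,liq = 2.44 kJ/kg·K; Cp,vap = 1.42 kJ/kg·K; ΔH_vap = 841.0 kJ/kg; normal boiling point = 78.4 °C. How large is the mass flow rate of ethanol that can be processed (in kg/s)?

ṁ = 20.3 kg/s

Δh = 2.44×(78.4−63.3) + 841.0 + 1.42×(132−78.4) = 953.96 kJ/kg
Q = 69700 MJ/h = 19361 kJ/s = 19361 kJ/s
ṁ = Q/Δh = 19361 / 953.96 = 20.296 kg/s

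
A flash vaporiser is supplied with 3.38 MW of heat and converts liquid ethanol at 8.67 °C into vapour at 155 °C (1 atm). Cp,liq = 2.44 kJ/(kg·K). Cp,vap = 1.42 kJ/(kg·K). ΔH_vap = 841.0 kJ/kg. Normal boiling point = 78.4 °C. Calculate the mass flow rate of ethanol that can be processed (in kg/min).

Δh = 2.44×(78.4−8.67) + 841.0 + 1.42×(155−78.4) = 1119.9 kJ/kg
Q = 3.38 MW = 3380 kJ/s = 202800 kJ/min
ṁ = Q/Δh = 202800 / 1119.9 = 181.09 kg/min

ṁ = 181 kg/min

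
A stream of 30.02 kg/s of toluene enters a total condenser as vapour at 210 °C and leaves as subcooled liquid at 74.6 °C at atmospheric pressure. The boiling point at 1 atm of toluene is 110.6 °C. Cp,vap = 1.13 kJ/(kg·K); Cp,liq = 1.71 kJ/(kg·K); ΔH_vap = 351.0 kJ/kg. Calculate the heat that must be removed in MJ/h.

vapour 210→110.6 °C: -112.32 kJ/kg
condensation at 110.6 °C: -351 kJ/kg
liquid 110.6→74.6 °C: -61.56 kJ/kg
Δh = -112.32 + -351 + -61.56 = -524.88 kJ/kg
Q = ṁ·Δh = 30.02 kg/s × -524.88 kJ/kg = -15757 kJ/s
|Q| = 15757 kW = 56725 MJ/h

Q_c = 56700 MJ/h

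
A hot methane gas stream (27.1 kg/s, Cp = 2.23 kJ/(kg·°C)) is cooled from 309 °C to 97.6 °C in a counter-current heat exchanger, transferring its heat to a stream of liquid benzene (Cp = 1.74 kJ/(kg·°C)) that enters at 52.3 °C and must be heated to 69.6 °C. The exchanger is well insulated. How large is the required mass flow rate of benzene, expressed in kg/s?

Heat released by hot stream: Q = 27.1 × 2.23 × (309 − 97.6) = 12776 kJ/s
Energy balance on cold side (adiabatic exchanger): Q = ṁ_c·Cp_c·(T_c,out − T_c,in)
ṁ_c = 12776 / [1.74 × (69.6 − 52.3)] = 424.41 kg/s

ṁ_c = 424 kg/s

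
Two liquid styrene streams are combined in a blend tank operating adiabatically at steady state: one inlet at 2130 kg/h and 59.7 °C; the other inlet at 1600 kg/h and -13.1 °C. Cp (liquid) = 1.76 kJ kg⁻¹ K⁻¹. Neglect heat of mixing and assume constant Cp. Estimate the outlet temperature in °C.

Energy balance with Q = 0: Σ ṁᵢCp,ᵢ(T_out − Tᵢ) = 0
Σ ṁᵢCp,ᵢTᵢ = 2130×1.76×59.7 + 1600×1.76×-13.1 = 186910
Σ ṁᵢCp,ᵢ = 2130×1.76 + 1600×1.76 = 6564.8
T_out = 186910 / 6564.8 = 28.472 °C

T_out = 28.5 °C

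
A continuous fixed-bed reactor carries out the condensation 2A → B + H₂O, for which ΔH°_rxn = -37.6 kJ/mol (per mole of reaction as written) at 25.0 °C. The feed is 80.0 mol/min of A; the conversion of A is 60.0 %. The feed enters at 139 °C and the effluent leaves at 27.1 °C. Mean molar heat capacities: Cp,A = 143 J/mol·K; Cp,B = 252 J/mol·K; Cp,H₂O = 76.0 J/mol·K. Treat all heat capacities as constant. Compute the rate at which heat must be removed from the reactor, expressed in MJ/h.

Q_out = 131 MJ/h

Extent of reaction ξ = 0.600 × 80.0 / 2 = 24 mol/min
Reaction term: ξ·ΔH°_rxn = 24 × -37.6 = -902.4 kJ/min
Sensible, feed 139→25 °C: -1304.2 kJ/min
Outlet flows (mol/min): A 32, B 24, H₂O 24
Sensible, products 25→27.1 °C: 26.141 kJ/min
Q = ΔH = -2180.4 kJ/min = -36.34 kW
Heat removed = 130.83 MJ/h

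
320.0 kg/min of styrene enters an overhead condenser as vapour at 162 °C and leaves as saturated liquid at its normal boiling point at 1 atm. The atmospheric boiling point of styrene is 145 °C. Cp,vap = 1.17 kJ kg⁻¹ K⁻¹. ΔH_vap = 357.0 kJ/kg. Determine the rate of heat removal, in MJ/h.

Q_c = 7240 MJ/h

vapour 162→145 °C: -19.89 kJ/kg
condensation at 145 °C: -357 kJ/kg
Δh = -19.89 + -357 = -376.89 kJ/kg
Q = ṁ·Δh = 320.0 kg/min × -376.89 kJ/kg = -120600 kJ/min
|Q| = 2010.1 kW = 7236.3 MJ/h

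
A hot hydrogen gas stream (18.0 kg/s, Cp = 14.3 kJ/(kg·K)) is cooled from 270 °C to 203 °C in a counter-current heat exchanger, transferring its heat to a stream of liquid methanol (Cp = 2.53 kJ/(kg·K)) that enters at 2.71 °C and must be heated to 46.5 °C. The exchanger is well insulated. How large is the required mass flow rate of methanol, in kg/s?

Heat released by hot stream: Q = 18.0 × 14.3 × (270 − 203) = 17246 kJ/s
Energy balance on cold side (adiabatic exchanger): Q = ṁ_c·Cp_c·(T_c,out − T_c,in)
ṁ_c = 17246 / [2.53 × (46.5 − 2.71)] = 155.66 kg/s

ṁ_c = 156 kg/s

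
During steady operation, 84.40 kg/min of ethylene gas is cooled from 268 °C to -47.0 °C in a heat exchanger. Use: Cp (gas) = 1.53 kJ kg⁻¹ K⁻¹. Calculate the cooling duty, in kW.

Q = ṁ·Cp·ΔT = 84.40 × 1.53 × (-47.0 − 268) = -40677 kJ/min
Converting: 40677 / 60 s = 677.94 kW

Q_c = 678 kW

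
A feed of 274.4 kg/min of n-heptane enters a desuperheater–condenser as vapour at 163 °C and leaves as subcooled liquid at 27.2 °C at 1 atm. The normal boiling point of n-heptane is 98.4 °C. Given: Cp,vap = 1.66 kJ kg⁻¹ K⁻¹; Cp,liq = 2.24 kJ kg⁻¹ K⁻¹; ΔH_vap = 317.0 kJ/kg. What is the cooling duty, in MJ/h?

vapour 163→98.4 °C: -107.24 kJ/kg
condensation at 98.4 °C: -317 kJ/kg
liquid 98.4→27.2 °C: -159.49 kJ/kg
Δh = -107.24 + -317 + -159.49 = -583.72 kJ/kg
Q = ṁ·Δh = 274.4 kg/min × -583.72 kJ/kg = -160170 kJ/min
|Q| = 2669.6 kW = 9610.4 MJ/h

Q_c = 9610 MJ/h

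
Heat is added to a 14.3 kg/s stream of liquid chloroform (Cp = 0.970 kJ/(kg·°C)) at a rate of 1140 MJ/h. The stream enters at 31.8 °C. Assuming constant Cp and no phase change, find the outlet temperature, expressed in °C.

Q = 1140 MJ/h = 316.67 kJ/s
ΔT = Q/(ṁ·Cp) = 316.67/(14.3×0.970) = 22.829 K
T_out = 31.8 + 22.829 = 54.629 °C

T_out = 54.6 °C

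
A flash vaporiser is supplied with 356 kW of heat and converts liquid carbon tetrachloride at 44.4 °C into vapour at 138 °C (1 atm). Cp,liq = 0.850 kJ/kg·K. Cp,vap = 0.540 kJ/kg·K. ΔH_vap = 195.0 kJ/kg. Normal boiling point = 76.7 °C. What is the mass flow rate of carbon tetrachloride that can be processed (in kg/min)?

Δh = 0.850×(76.7−44.4) + 195.0 + 0.540×(138−76.7) = 255.56 kJ/kg
Q = 356 kW = 356 kJ/s = 21360 kJ/min
ṁ = Q/Δh = 21360 / 255.56 = 83.582 kg/min

ṁ = 83.6 kg/min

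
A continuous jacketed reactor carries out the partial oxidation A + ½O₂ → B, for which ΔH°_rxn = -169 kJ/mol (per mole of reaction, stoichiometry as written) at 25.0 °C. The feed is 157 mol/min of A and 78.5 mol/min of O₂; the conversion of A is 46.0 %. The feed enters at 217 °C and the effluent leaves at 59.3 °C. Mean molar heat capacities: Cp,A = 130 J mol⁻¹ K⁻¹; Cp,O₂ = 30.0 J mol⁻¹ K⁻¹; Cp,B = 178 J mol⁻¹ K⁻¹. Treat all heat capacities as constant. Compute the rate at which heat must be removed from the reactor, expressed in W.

Q_out = 262000 W

Extent of reaction ξ = 0.460 × 157 = 72.22 mol/min
Reaction term: ξ·ΔH°_rxn = 72.22 × -169 = -12205 kJ/min
Sensible, feed 217→25 °C: -4370.9 kJ/min
Outlet flows (mol/min): A 84.78, O₂ 42.39, B 72.22
Sensible, products 25→59.3 °C: 862.59 kJ/min
Q = ΔH = -15713 kJ/min = -261.89 kW
Heat removed = 261890 W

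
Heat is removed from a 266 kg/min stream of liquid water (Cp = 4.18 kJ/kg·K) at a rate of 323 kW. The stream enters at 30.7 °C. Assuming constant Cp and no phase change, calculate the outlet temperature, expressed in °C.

T_out = 13.3 °C

Q = 323 kW = 19380 kJ/min
ΔT = Q/(ṁ·Cp) = 19380/(266×4.18) = 17.43 K
T_out = 30.7 − 17.43 = 13.27 °C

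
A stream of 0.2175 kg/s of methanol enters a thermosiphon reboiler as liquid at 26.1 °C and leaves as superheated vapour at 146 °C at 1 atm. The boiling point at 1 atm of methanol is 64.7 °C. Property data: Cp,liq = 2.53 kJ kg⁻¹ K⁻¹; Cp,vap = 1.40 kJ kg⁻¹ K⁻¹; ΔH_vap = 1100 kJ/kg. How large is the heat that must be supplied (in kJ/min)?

liquid 26.1→64.7 °C: 97.658 kJ/kg
vaporisation at 64.7 °C: 1100 kJ/kg
vapour 64.7→146 °C: 113.82 kJ/kg
Δh = 97.658 + 1100 + 113.82 = 1311.5 kJ/kg
Q = ṁ·Δh = 0.2175 kg/s × 1311.5 kJ/kg = 285.25 kJ/s
|Q| = 285.25 kW = 17115 kJ/min

Q = 17100 kJ/min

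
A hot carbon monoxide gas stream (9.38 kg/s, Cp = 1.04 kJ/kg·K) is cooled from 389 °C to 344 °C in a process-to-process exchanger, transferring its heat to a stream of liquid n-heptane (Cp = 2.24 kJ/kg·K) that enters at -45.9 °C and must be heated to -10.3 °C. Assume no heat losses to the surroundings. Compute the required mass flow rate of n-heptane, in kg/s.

ṁ_c = 5.50 kg/s

Heat released by hot stream: Q = 9.38 × 1.04 × (389 − 344) = 438.98 kJ/s
Energy balance on cold side (adiabatic exchanger): Q = ṁ_c·Cp_c·(T_c,out − T_c,in)
ṁ_c = 438.98 / [2.24 × (-10.3 − -45.9)] = 5.5049 kg/s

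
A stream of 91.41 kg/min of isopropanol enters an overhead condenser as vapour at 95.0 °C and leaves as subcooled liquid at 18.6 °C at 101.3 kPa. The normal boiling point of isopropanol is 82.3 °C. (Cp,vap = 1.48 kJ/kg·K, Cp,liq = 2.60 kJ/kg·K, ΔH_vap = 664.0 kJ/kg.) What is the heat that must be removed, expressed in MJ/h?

Q_c = 4650 MJ/h

vapour 95.0→82.3 °C: -18.796 kJ/kg
condensation at 82.3 °C: -664 kJ/kg
liquid 82.3→18.6 °C: -165.62 kJ/kg
Δh = -18.796 + -664 + -165.62 = -848.42 kJ/kg
Q = ṁ·Δh = 91.41 kg/min × -848.42 kJ/kg = -77554 kJ/min
|Q| = 1292.6 kW = 4653.2 MJ/h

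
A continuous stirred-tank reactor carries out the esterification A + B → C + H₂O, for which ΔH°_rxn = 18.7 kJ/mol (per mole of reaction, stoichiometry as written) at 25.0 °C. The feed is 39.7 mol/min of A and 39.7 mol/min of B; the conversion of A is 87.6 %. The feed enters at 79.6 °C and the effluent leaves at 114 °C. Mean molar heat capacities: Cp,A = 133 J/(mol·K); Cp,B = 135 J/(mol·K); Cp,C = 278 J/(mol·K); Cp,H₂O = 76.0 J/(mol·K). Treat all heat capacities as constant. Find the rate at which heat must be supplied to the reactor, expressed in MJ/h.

Extent of reaction ξ = 0.876 × 39.7 = 34.777 mol/min
Reaction term: ξ·ΔH°_rxn = 34.777 × 18.7 = 650.33 kJ/min
Sensible, feed 79.6→25 °C: -580.92 kJ/min
Outlet flows (mol/min): A 4.9228, B 4.9228, C 34.777, H₂O 34.777
Sensible, products 25→114 °C: 1213.1 kJ/min
Q = ΔH = 1282.5 kJ/min = 21.375 kW
Heat supplied = 76.951 MJ/h

Q_in = 77.0 MJ/h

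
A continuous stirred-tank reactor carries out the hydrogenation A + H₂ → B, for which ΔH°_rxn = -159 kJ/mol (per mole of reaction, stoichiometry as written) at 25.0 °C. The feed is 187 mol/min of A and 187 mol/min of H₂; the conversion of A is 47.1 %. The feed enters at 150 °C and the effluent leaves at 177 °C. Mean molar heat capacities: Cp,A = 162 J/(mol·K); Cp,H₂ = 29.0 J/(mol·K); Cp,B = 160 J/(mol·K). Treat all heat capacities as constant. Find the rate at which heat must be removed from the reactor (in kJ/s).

Q_out = 224 kJ/s

Extent of reaction ξ = 0.471 × 187 = 88.077 mol/min
Reaction term: ξ·ΔH°_rxn = 88.077 × -159 = -14004 kJ/min
Sensible, feed 150→25 °C: -4464.6 kJ/min
Outlet flows (mol/min): A 98.923, H₂ 98.923, B 88.077
Sensible, products 25→177 °C: 5014 kJ/min
Q = ΔH = -13455 kJ/min = -224.25 kW
Heat removed = 224.25 kJ/s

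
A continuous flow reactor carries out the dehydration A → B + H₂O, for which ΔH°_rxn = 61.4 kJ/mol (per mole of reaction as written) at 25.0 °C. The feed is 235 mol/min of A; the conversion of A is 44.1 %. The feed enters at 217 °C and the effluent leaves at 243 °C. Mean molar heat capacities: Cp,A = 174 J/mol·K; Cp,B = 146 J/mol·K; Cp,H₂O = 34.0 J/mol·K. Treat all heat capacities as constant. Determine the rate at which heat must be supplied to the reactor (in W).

Extent of reaction ξ = 0.441 × 235 = 103.64 mol/min
Reaction term: ξ·ΔH°_rxn = 103.64 × 61.4 = 6363.2 kJ/min
Sensible, feed 217→25 °C: -7850.9 kJ/min
Outlet flows (mol/min): A 131.37, B 103.64, H₂O 103.64
Sensible, products 25→243 °C: 9049.6 kJ/min
Q = ΔH = 7561.9 kJ/min = 126.03 kW
Heat supplied = 126030 W

Q_in = 126000 W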